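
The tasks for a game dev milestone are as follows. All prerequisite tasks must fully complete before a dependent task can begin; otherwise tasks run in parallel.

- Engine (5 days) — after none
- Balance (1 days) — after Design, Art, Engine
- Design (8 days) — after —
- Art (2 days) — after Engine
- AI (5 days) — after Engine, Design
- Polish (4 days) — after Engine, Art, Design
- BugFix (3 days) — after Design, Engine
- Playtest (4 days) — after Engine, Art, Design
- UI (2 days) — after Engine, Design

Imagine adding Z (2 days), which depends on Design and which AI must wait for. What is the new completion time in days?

Originally the schedule takes 13 days.
With Z inserted, AI now waits for max(Engine, Design, Z).
New critical path: Design→Z→AI = 8+2+5 = 15 ⇒ 15 days.

15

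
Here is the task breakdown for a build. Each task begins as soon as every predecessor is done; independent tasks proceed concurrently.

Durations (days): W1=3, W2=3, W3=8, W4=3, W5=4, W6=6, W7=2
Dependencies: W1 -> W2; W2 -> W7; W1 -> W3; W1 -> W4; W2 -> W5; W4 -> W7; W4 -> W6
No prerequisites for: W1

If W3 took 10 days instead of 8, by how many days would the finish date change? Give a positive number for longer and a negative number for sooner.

1

Critical path before the change: W1→W4→W6 = 3+3+6 = 12 giving 12 days.
The longest path through W3 is only 11 days, so W3 has float 1.
New critical path: W1→W3 = 3+10 = 13 ⇒ 13 days.
Change in finish: 13 − 12 = +1 days.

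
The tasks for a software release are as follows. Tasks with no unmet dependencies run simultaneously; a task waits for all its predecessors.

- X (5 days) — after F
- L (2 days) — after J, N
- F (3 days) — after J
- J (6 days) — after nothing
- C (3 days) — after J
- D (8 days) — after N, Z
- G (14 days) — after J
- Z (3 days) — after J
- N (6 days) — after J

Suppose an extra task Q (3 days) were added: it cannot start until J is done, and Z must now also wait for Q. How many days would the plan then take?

Originally the plan takes 20 days.
With Q inserted, Z now waits for max(J, Q).
New critical path: J→Q→Z→D = 6+3+3+8 = 20 ⇒ 20 days.

20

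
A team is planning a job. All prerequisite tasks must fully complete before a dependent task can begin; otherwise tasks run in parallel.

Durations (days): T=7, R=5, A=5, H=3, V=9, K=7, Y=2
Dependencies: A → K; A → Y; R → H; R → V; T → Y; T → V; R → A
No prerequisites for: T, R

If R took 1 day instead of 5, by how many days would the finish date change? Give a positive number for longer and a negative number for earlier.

Actual critical path: R→A→K = 5+5+7 = 17 ⇒ 17 days.
R is on the critical path; changing it to 1 makes that path 13 days.
New critical path: T→V = 7+9 = 16 ⇒ 16 days.
Change in finish: 16 − 17 = -1 days.

-1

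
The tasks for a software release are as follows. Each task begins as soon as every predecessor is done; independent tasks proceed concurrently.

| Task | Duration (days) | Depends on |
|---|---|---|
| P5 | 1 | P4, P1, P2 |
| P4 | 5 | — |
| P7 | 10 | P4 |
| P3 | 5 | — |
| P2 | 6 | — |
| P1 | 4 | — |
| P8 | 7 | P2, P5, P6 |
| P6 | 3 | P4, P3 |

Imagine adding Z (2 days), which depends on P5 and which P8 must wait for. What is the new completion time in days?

Originally the schedule takes 15 days.
With Z inserted, P8 now waits for max(P2, P5, P6, Z).
New critical path: P2→P5→Z→P8 = 6+1+2+7 = 16 ⇒ 16 days.

16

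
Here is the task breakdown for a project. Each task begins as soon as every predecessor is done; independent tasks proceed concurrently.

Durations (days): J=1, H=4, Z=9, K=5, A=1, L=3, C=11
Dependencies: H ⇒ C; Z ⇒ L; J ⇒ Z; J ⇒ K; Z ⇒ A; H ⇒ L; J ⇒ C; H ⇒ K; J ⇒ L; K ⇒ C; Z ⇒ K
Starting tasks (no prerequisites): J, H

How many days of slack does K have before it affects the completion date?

0

The longest chain is J→Z→K→C = 1+9+5+11 = 26; overall finish 26 days.
The longest chain containing K totals 26 days.
Slack of K = 10 − 10 = 0 days.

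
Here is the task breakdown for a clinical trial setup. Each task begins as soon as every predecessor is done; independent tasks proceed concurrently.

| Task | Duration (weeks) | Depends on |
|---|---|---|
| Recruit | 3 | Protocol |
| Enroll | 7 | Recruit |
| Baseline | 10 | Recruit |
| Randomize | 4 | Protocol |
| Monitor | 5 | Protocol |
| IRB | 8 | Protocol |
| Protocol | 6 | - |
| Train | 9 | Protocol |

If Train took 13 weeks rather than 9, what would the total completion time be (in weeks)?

As given, the longest chain is Protocol→Recruit→Baseline = 6+3+10 = 19, so the finish is 19 weeks.
Train has 4 weeks of float (longest path through it is 15).
The critical path is still Protocol→Recruit→Baseline; finish is now 19 weeks.

19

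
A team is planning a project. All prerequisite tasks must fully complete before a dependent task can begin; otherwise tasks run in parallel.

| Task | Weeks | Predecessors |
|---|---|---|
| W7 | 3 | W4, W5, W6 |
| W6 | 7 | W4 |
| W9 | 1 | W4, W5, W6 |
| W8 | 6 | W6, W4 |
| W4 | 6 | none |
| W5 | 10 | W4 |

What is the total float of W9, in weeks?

The longest chain is W4→W5→W7 = 6+10+3 = 19; overall finish 19 weeks.
Longest path through W9: 17 weeks (earliest finish 17, latest finish 19).
Slack of W9 = 18 − 16 = 2 weeks.

2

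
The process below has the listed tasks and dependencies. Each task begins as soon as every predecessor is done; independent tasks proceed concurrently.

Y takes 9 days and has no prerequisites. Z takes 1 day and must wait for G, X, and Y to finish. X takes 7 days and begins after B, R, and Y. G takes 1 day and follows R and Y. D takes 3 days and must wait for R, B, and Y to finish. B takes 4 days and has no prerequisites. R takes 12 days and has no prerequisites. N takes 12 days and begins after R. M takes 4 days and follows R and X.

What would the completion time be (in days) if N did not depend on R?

With the dependency in place, R→N = 12+12 = 24 sets the finish at 24 days.
Without R→N, N's earliest start moves from 12 to 0.
The longest chain is now R→X→M = 12+7+4 = 23, so the plan takes 23 days.

23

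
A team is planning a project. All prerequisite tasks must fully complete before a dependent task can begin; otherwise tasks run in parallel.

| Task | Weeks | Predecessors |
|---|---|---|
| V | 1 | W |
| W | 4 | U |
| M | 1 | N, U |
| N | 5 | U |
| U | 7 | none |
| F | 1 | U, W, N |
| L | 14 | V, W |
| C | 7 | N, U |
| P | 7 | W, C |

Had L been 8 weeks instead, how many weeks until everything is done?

26

Baseline: U→W→V→L = 7+4+1+14 = 26 → 26 weeks.
Since L is critical, the -6 change carries straight to that chain (now 20 weeks).
Now U→N→C→P = 7+5+7+7 = 26 is longest, so the finish becomes 26 weeks.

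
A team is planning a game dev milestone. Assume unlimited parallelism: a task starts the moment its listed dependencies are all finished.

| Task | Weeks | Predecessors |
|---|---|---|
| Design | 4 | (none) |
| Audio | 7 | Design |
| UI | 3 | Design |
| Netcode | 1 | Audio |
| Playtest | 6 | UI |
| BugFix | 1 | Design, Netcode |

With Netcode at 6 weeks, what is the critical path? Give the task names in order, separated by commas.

Design, Audio, Netcode, BugFix

As given, the longest chain is Design→Audio→Netcode→BugFix = 4+7+1+1 = 13, so the finish is 13 weeks.
Netcode is on the critical path; changing it to 6 makes that path 18 weeks.
That remains the longest chain; total 18 weeks.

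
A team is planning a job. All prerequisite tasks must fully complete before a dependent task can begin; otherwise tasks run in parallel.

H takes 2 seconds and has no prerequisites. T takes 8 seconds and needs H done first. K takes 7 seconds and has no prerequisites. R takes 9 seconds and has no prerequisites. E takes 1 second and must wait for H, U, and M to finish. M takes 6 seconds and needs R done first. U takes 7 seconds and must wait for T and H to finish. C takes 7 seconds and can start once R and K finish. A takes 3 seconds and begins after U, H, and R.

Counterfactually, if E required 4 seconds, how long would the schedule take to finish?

21

The binding path is H→T→U→A = 2+8+7+3 = 20; finish at 20 seconds.
E has 2 seconds of float (longest path through it is 18).
The binding chain switches to H→T→U→E = 2+8+7+4 = 21; finish 21 seconds.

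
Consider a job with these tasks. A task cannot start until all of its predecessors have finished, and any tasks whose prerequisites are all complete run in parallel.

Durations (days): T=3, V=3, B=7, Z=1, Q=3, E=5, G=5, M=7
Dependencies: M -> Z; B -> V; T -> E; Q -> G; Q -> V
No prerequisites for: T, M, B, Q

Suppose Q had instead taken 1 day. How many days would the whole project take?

10

Actual critical path: B→V = 7+3 = 10 ⇒ 10 days.
The longest path through Q is only 8 days, so Q has float 2.
The critical path is still B→V; finish is now 10 days.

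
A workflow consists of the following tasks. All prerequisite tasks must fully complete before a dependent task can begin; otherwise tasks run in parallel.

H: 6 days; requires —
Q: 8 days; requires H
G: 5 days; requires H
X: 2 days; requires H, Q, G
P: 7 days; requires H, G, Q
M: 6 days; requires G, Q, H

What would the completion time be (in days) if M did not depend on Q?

Before: longest chain H→Q→P = 6+8+7 = 21, finish 21.
Without Q→M, M's earliest start moves from 14 to 11.
After: H→Q→P = 6+8+7 = 21 → 21 days.

21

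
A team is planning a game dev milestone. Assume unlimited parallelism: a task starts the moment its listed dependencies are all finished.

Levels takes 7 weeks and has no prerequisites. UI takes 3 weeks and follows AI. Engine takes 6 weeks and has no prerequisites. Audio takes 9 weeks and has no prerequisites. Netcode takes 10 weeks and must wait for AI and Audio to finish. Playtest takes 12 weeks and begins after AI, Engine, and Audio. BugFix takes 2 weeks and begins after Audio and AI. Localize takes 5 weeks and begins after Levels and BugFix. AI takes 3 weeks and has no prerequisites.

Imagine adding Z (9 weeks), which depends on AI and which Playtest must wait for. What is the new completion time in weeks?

24

Originally the project takes 21 weeks.
With Z inserted, Playtest now waits for max(AI, Engine, Audio, Z).
New critical path: AI→Z→Playtest = 3+9+12 = 24 ⇒ 24 weeks.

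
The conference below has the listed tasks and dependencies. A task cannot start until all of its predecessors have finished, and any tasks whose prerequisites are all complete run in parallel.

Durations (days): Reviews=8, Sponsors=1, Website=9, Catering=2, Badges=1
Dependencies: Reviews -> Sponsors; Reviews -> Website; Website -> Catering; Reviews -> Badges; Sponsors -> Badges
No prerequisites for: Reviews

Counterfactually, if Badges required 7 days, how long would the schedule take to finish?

Baseline: Reviews→Website→Catering = 8+9+2 = 19 → 19 days.
Badges is off the critical path — its longest chain is 10 days, giving 9 of slack.
The critical path is still Reviews→Website→Catering; finish is now 19 days.

19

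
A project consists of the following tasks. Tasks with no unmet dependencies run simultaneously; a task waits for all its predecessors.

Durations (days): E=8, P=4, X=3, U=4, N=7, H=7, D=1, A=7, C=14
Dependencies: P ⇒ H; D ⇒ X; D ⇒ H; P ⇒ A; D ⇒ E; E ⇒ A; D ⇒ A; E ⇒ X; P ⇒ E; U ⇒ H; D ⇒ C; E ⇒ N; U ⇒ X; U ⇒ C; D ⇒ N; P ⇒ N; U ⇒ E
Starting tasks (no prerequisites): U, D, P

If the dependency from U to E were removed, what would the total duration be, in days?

19

Original critical path: U→E→N = 4+8+7 = 19 ⇒ 19 days.
Dropping U→E doesn't change E's earliest start (4); another predecessor still binds.
The longest chain is now P→E→N = 4+8+7 = 19, so the project takes 19 days.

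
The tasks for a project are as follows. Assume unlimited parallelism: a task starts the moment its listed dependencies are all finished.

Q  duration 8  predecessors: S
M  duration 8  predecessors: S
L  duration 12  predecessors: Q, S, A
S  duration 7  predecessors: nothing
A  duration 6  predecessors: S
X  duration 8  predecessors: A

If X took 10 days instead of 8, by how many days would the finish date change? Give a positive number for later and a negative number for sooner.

0

Actual critical path: S→Q→L = 7+8+12 = 27 ⇒ 27 days.
X has 6 days of float (longest path through it is 21).
No other chain overtakes it, so the finish is 27 days.
Change in finish: 27 − 27 = +0 days.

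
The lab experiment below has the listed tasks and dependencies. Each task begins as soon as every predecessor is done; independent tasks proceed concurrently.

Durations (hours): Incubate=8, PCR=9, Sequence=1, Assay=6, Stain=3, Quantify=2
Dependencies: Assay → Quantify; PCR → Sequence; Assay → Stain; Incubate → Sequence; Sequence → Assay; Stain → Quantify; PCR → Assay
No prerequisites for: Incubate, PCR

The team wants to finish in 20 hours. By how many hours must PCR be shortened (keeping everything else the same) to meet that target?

Current finish: 21 hours; target: 20.
PCR is on every critical path, so each hour cut from PCR cuts the finish by one (this holds down to a finish of 20).
Need 21 − 20 = 1 hour off PCR → PCR becomes 8 hours, finish becomes 20.

1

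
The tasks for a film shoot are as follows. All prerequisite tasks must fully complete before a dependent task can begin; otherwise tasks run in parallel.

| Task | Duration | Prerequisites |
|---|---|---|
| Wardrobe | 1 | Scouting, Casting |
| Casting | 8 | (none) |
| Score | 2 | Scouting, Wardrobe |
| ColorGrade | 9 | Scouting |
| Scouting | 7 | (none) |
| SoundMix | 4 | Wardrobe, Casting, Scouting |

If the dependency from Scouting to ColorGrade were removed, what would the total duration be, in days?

With the dependency in place, Scouting→ColorGrade = 7+9 = 16 sets the finish at 16 days.
Without Scouting→ColorGrade, ColorGrade's earliest start moves from 7 to 0.
The longest chain is now Casting→Wardrobe→SoundMix = 8+1+4 = 13, so the film shoot takes 13 days.

13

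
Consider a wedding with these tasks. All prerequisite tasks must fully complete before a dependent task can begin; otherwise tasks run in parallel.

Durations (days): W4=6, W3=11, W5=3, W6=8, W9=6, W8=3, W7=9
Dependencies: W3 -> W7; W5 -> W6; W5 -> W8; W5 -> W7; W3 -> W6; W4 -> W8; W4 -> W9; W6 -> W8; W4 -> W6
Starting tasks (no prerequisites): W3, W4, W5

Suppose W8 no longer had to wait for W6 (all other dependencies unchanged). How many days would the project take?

Original critical path: W3→W6→W8 = 11+8+3 = 22 ⇒ 22 days.
Without W6→W8, W8's earliest start moves from 19 to 6.
The longest chain is now W3→W7 = 11+9 = 20, so the project takes 20 days.

20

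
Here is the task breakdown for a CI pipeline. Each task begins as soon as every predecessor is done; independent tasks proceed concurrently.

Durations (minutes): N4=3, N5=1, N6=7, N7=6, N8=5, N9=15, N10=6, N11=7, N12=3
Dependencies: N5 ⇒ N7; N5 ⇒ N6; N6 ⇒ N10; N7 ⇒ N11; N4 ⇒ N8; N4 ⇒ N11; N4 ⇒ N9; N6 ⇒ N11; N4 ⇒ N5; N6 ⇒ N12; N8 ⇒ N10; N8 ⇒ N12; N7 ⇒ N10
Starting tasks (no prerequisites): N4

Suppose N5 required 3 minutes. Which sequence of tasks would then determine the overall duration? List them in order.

N4, N5, N6, N11

Baseline: N4→N5→N6→N11 = 3+1+7+7 = 18 → 18 minutes.
N5 is on the critical path; changing it to 3 makes that path 20 minutes.
The critical path is still N4→N5→N6→N11; finish is now 20 minutes.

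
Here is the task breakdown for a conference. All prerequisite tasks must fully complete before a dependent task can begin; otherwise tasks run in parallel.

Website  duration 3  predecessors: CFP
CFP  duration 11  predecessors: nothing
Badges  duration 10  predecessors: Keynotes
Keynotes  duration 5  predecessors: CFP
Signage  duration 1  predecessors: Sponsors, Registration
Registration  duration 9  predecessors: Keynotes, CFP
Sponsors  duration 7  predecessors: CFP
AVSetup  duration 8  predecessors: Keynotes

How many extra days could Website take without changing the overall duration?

Critical path: CFP→Keynotes→Registration→Signage = 11+5+9+1 = 26, so the finish is 26 days.
The longest chain containing Website totals 14 days.
Slack of Website = 23 − 11 = 12 days.

12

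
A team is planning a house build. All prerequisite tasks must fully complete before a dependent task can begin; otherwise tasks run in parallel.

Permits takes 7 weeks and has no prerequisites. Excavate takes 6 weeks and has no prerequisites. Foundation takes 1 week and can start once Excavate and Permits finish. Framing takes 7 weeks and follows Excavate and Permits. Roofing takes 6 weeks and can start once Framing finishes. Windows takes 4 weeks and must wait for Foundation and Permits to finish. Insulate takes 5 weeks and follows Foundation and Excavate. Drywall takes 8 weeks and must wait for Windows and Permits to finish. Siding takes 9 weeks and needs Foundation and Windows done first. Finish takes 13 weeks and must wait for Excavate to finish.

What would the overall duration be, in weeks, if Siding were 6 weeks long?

20

Actual critical path: Permits→Foundation→Windows→Siding = 7+1+4+9 = 21 ⇒ 21 weeks.
Since Siding is critical, the -3 change carries straight to that chain (now 18 weeks).
The binding chain switches to Permits→Foundation→Windows→Drywall = 7+1+4+8 = 20; finish 20 weeks.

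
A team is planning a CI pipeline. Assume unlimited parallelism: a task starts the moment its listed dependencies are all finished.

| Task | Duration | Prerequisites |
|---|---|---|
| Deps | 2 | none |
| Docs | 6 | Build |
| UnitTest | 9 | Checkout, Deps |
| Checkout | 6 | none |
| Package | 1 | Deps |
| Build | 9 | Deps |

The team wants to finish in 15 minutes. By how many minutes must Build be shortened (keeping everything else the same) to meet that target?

Current finish: 17 minutes; target: 15.
Build is on every critical path, so each minute cut from Build cuts the finish by one (this holds down to a finish of 15).
Need 17 − 15 = 2 minutes off Build → Build becomes 7 minutes, finish becomes 15.

2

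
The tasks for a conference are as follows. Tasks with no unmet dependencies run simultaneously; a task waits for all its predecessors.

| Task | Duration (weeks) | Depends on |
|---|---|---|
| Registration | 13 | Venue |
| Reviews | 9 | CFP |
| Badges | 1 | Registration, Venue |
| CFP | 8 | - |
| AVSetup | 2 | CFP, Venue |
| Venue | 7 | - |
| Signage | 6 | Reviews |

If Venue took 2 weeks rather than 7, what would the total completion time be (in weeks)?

23

Critical path before the change: CFP→Reviews→Signage = 8+9+6 = 23 giving 23 weeks.
Venue is off the critical path — its longest chain is 21 weeks, giving 2 of slack.
The critical path is still CFP→Reviews→Signage; finish is now 23 weeks.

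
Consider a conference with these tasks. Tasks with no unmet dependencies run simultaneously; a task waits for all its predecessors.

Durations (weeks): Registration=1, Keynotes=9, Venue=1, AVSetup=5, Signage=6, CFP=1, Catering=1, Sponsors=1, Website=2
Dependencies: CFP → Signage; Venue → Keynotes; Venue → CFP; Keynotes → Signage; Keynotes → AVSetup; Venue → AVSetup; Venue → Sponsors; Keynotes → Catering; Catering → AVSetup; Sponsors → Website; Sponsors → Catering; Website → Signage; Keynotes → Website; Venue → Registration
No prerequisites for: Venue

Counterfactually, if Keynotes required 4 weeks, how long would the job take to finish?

As given, the longest chain is Venue→Keynotes→Website→Signage = 1+9+2+6 = 18, so the finish is 18 weeks.
Since Keynotes is critical, the -5 change carries straight to that chain (now 13 weeks).
No other chain overtakes it, so the finish is 13 weeks.

13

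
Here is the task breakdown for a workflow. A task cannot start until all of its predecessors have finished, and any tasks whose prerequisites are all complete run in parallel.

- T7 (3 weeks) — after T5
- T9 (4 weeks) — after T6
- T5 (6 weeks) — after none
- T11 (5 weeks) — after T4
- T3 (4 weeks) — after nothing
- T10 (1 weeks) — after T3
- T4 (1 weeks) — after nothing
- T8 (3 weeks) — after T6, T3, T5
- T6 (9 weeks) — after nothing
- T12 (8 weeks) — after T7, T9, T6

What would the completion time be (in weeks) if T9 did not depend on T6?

With the dependency in place, T6→T9→T12 = 9+4+8 = 21 sets the finish at 21 weeks.
Without T6→T9, T9's earliest start moves from 9 to 0.
After: T5→T7→T12 = 6+3+8 = 17 → 17 weeks.

17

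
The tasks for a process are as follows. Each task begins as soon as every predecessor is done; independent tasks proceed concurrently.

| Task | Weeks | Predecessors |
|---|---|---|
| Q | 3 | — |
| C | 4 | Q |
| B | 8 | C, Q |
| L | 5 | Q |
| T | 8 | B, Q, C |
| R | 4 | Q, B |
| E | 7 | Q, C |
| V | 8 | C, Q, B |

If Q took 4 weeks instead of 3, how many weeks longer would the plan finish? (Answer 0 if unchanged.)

Actual critical path: Q→C→B→T = 3+4+8+8 = 23 ⇒ 23 weeks.
Q lies on that path, so at 4 weeks the path becomes 24 weeks.
That remains the longest chain; total 24 weeks.
Change in finish: 24 − 23 = +1 weeks.

1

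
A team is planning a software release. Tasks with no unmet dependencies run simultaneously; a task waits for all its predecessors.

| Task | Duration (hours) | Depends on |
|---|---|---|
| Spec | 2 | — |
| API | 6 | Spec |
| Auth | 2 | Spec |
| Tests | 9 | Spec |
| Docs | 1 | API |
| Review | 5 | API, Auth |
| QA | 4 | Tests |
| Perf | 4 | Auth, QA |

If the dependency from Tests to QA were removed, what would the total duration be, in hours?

13

Before: longest chain Spec→Tests→QA→Perf = 2+9+4+4 = 19, finish 19.
Without Tests→QA, QA's earliest start moves from 11 to 0.
New critical path: Spec→API→Review = 2+6+5 = 13 ⇒ 13 hours.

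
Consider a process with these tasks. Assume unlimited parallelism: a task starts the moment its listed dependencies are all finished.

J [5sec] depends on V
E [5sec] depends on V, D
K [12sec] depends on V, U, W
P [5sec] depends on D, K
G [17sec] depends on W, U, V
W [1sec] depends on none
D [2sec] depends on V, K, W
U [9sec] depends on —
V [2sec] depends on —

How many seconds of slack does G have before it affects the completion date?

U→K→D→P = 9+12+2+5 = 28 sets the makespan at 28 seconds.
Longest path through G: 26 seconds (earliest finish 26, latest finish 28).
Float = 28 − 26 = 2.

2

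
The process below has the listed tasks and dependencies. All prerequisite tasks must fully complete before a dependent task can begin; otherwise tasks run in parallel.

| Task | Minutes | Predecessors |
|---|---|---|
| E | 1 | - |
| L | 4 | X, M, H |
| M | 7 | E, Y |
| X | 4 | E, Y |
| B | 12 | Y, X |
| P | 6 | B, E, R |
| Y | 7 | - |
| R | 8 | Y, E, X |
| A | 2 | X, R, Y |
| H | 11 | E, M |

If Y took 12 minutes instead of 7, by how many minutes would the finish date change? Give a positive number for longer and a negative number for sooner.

5

Baseline: Y→M→H→L = 7+7+11+4 = 29 → 29 minutes.
Y lies on that path, so at 12 minutes the path becomes 34 minutes.
That remains the longest chain; total 34 minutes.
Change in finish: 34 − 29 = +5 minutes.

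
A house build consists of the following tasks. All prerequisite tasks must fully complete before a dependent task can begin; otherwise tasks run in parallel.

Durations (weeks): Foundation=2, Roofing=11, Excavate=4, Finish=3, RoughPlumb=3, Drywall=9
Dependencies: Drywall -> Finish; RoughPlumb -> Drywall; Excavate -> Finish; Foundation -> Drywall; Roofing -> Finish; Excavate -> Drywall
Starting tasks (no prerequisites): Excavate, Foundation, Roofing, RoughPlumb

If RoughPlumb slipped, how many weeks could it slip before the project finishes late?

Critical path: Excavate→Drywall→Finish = 4+9+3 = 16, so the finish is 16 weeks.
The longest chain containing RoughPlumb totals 15 weeks.
Float = 16 − 15 = 1.

1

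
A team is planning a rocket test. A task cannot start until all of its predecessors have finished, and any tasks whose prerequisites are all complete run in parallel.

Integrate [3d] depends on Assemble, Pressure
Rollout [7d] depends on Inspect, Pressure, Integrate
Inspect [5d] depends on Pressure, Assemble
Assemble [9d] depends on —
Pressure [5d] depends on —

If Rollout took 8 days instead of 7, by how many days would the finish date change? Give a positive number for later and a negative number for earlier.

1

Critical path before the change: Assemble→Inspect→Rollout = 9+5+7 = 21 giving 21 days.
Rollout is on the critical path; changing it to 8 makes that path 22 days.
The critical path is still Assemble→Inspect→Rollout; finish is now 22 days.
Change in finish: 22 − 21 = +1 days.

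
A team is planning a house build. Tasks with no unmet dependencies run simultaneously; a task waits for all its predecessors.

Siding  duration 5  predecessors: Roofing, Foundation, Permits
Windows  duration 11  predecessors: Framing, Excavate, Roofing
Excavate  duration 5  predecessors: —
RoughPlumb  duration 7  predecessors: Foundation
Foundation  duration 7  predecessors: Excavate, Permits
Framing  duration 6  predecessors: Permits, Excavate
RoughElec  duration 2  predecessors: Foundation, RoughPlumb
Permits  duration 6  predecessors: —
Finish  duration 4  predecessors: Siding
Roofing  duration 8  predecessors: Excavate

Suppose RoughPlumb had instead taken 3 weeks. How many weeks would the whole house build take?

As given, the longest chain is Excavate→Roofing→Windows = 5+8+11 = 24, so the finish is 24 weeks.
The longest path through RoughPlumb is only 22 weeks, so RoughPlumb has float 2.
The critical path is still Excavate→Roofing→Windows; finish is now 24 weeks.

24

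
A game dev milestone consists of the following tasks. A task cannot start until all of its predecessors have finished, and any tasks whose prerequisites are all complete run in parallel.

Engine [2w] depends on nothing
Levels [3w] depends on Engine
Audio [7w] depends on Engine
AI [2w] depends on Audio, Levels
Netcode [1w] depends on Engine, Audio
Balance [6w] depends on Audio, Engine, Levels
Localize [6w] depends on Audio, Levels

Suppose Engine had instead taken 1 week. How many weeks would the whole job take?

Critical path before the change: Engine→Audio→Balance = 2+7+6 = 15 giving 15 weeks.
Engine lies on that path, so at 1 week the path becomes 14 weeks.
That remains the longest chain; total 14 weeks.

14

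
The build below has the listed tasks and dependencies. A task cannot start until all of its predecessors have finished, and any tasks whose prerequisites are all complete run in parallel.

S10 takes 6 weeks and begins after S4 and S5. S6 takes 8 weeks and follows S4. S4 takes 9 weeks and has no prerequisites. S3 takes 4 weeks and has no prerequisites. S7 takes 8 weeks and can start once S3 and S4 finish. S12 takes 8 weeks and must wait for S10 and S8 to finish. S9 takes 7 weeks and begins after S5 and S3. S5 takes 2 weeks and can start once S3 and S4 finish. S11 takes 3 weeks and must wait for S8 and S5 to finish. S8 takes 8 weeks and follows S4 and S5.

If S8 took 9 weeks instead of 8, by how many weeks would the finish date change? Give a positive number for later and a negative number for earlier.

Baseline: S4→S5→S8→S12 = 9+2+8+8 = 27 → 27 weeks.
Since S8 is critical, the +1 change carries straight to that chain (now 28 weeks).
That remains the longest chain; total 28 weeks.
Change in finish: 28 − 27 = +1 weeks.

1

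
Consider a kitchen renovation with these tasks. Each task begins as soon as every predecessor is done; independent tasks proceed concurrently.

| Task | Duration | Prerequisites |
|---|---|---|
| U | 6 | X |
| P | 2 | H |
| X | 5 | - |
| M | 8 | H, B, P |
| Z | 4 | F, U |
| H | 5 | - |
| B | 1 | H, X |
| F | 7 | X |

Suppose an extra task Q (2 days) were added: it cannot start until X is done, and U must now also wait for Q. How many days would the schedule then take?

Originally the schedule takes 16 days.
With Q inserted, U now waits for max(X, Q).
New critical path: X→Q→U→Z = 5+2+6+4 = 17 ⇒ 17 days.

17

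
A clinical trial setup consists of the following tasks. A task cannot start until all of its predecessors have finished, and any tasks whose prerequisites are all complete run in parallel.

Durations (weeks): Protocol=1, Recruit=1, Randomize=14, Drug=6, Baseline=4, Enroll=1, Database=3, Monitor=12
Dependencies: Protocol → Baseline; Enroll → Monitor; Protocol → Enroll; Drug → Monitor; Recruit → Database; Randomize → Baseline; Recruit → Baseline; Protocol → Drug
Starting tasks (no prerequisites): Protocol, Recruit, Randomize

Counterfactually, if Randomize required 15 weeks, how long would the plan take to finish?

19

Actual critical path: Protocol→Drug→Monitor = 1+6+12 = 19 ⇒ 19 weeks.
Randomize is off the critical path — its longest chain is 18 weeks, giving 1 of slack.
The critical path is still Protocol→Drug→Monitor; finish is now 19 weeks.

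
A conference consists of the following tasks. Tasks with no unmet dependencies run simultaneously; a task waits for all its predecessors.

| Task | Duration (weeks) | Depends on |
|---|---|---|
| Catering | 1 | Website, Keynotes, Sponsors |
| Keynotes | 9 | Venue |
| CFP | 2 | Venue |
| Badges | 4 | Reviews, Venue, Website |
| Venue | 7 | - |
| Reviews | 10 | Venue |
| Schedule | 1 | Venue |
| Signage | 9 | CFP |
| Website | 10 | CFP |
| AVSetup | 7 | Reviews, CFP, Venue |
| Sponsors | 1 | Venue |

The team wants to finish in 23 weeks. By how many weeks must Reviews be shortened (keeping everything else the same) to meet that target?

1

Current finish: 24 weeks; target: 23.
Reviews is on every critical path, so each week cut from Reviews cuts the finish by one (this holds down to a finish of 23).
Need 24 − 23 = 1 week off Reviews → Reviews becomes 9 weeks, finish becomes 23.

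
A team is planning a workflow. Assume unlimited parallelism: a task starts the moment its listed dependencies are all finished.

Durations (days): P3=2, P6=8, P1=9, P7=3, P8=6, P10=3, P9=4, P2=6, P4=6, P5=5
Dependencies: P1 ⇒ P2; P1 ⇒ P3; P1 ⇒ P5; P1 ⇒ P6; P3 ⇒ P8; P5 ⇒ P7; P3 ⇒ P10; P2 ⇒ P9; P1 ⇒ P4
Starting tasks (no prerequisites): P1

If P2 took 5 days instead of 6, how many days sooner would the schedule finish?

1

The binding path is P1→P2→P9 = 9+6+4 = 19; finish at 19 days.
P2 is on the critical path; changing it to 5 makes that path 18 days.
The critical path is still P1→P2→P9; finish is now 18 days.
Change in finish: 18 − 19 = -1 days.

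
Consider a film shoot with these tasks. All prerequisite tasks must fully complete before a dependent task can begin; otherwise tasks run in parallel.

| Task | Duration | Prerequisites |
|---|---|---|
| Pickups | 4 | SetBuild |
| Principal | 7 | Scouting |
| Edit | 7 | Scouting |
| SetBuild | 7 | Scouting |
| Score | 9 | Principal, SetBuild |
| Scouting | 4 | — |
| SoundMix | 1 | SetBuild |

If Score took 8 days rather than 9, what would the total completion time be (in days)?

19

Actual critical path: Scouting→SetBuild→Score = 4+7+9 = 20 ⇒ 20 days.
Score lies on that path, so at 8 days the path becomes 19 days.
No other chain overtakes it, so the finish is 19 days.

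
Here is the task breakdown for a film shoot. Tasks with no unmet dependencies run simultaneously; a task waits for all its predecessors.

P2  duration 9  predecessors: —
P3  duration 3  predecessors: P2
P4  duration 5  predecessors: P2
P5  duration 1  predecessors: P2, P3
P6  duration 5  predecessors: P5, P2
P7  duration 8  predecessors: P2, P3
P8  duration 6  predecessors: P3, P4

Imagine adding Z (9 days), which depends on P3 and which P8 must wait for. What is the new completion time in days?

Originally the plan takes 20 days.
With Z inserted, P8 now waits for max(P3, P4, Z).
New critical path: P2→P3→Z→P8 = 9+3+9+6 = 27 ⇒ 27 days.

27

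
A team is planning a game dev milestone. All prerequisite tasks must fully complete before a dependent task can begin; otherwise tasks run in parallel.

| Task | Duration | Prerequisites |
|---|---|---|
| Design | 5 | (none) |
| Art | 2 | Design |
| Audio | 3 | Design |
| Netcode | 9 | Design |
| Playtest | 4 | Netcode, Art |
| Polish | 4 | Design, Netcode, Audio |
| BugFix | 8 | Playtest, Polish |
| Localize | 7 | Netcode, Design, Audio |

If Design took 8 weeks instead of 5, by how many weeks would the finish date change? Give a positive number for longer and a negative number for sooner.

3

Actual critical path: Design→Netcode→Playtest→BugFix = 5+9+4+8 = 26 ⇒ 26 weeks.
Since Design is critical, the +3 change carries straight to that chain (now 29 weeks).
No other chain overtakes it, so the finish is 29 weeks.
Change in finish: 29 − 26 = +3 weeks.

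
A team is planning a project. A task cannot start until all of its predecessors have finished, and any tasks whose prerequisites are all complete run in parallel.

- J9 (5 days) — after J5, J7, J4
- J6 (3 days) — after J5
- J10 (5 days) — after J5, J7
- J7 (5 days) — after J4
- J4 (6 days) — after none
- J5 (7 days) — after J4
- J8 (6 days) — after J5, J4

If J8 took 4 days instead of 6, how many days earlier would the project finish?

Actual critical path: J4→J5→J8 = 6+7+6 = 19 ⇒ 19 days.
J8 lies on that path, so at 4 days the path becomes 17 days.
Now J4→J5→J9 = 6+7+5 = 18 is longest, so the finish becomes 18 days.
Change in finish: 18 − 19 = -1 days.

1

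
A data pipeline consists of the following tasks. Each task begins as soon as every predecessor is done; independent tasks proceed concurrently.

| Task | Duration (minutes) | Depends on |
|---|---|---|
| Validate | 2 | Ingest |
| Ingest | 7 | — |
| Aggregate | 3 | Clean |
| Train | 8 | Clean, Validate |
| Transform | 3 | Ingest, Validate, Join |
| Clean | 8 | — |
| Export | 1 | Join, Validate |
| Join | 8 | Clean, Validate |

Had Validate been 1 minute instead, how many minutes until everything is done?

19

Baseline: Ingest→Validate→Join→Transform = 7+2+8+3 = 20 → 20 minutes.
Validate is on the critical path; changing it to 1 makes that path 19 minutes.
The critical path is still Ingest→Validate→Join→Transform; finish is now 19 minutes.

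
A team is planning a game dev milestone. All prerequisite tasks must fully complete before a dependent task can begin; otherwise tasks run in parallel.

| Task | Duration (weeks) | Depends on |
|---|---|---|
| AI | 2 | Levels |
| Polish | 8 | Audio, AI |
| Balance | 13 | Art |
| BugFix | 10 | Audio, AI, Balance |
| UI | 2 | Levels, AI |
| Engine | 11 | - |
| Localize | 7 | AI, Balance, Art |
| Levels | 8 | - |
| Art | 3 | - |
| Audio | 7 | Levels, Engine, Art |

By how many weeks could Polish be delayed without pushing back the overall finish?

2

The longest chain is Engine→Audio→BugFix = 11+7+10 = 28; overall finish 28 weeks.
Longest path through Polish: 26 weeks (earliest finish 26, latest finish 28).
Float = 28 − 26 = 2.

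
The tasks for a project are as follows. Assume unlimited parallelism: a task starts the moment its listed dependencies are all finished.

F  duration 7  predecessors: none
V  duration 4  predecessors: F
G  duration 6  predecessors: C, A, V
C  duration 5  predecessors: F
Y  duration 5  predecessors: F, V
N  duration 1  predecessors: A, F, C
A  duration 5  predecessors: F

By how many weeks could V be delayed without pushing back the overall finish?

1

The longest chain is F→A→G = 7+5+6 = 18; overall finish 18 weeks.
Longest path through V: 17 weeks (earliest finish 11, latest finish 12).
Slack of V = 8 − 7 = 1 week.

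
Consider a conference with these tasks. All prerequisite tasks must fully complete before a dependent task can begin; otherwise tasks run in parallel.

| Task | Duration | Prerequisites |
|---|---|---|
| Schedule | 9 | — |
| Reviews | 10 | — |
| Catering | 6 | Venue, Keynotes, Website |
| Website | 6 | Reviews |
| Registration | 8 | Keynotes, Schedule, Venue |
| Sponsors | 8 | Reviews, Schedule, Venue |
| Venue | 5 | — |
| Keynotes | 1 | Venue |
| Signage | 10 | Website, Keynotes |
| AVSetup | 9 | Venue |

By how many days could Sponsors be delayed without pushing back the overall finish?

Critical path: Reviews→Website→Signage = 10+6+10 = 26, so the finish is 26 days.
The longest chain containing Sponsors totals 18 days.
So Sponsors can slip 26 − 18 = 8 days.

8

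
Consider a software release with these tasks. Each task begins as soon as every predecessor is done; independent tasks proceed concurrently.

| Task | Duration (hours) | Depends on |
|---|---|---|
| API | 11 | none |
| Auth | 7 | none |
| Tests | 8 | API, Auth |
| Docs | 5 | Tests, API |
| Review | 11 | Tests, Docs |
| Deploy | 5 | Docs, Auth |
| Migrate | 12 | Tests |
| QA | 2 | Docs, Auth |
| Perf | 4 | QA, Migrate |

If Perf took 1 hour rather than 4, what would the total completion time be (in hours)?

35

Actual critical path: API→Tests→Migrate→Perf = 11+8+12+4 = 35 ⇒ 35 hours.
Since Perf is critical, the -3 change carries straight to that chain (now 32 hours).
Now API→Tests→Docs→Review = 11+8+5+11 = 35 is longest, so the finish becomes 35 hours.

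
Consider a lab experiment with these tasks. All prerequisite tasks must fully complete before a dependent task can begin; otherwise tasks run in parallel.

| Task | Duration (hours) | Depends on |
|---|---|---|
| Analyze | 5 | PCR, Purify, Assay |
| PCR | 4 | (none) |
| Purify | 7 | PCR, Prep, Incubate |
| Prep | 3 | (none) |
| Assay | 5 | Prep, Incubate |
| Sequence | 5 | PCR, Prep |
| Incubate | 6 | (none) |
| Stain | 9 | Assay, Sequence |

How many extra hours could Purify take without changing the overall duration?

Incubate→Assay→Stain = 6+5+9 = 20 sets the makespan at 20 hours.
The longest chain containing Purify totals 18 hours.
Float = 20 − 18 = 2.

2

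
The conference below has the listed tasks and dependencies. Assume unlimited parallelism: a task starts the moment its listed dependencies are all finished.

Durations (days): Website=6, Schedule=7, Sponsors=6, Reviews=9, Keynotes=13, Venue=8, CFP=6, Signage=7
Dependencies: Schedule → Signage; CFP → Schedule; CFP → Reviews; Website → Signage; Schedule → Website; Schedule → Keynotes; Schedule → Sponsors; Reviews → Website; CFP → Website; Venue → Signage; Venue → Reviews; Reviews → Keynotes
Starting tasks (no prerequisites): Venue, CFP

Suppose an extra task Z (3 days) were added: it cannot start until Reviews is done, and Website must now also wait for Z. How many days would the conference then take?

33

Originally the conference takes 30 days.
With Z inserted, Website now waits for max(Reviews, CFP, Schedule, Z).
New critical path: Venue→Reviews→Z→Website→Signage = 8+9+3+6+7 = 33 ⇒ 33 days.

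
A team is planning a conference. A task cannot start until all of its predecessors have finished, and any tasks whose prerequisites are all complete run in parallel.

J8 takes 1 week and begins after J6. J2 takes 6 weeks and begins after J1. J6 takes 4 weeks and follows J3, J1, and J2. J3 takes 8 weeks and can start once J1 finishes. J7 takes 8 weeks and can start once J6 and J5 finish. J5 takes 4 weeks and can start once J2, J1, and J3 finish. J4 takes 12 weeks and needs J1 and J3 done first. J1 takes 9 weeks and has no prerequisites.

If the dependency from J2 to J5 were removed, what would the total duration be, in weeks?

Before: longest chain J1→J3→J4 = 9+8+12 = 29, finish 29.
Dropping J2→J5 doesn't change J5's earliest start (17); another predecessor still binds.
New critical path: J1→J3→J4 = 9+8+12 = 29 ⇒ 29 weeks.

29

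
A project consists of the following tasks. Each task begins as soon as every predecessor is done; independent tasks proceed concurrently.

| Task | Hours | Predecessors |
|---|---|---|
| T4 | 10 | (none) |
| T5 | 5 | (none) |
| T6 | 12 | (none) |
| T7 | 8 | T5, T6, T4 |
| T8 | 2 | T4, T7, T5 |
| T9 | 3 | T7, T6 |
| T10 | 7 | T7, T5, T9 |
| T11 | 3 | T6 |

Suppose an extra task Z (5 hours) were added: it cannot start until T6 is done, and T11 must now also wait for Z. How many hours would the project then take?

Originally the project takes 30 hours.
With Z inserted, T11 now waits for max(T6, Z).
New critical path: T6→T7→T9→T10 = 12+8+3+7 = 30 ⇒ 30 hours.

30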